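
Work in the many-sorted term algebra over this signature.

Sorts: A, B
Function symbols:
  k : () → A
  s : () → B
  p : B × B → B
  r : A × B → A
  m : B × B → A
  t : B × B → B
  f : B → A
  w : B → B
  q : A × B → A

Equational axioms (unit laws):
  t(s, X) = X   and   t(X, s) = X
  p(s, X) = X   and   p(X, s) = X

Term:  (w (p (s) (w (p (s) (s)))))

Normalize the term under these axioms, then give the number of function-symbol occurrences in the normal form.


1. (w (p (s) (w (p (s) (s)))))  →  (w (w (p (s) (s))))
2. (w (w (p (s) (s))))  →  (w (w (s)))
normal form: (w (w (s)))

size = 3


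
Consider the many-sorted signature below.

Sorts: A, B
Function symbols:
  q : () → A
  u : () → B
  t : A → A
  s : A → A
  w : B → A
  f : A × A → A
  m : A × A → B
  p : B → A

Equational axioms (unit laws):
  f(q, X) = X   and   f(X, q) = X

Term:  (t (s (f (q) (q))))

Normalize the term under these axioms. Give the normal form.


1. (t (s (f (q) (q))))  →  (t (s (q)))

normal form = (t (s (q)))


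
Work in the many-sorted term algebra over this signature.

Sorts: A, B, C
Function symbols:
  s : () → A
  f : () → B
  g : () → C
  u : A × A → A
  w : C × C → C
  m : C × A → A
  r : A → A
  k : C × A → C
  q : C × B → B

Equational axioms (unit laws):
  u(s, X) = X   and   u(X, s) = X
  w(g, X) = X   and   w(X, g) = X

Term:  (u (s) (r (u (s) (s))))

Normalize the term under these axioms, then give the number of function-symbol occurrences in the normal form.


1. (u (s) (r (u (s) (s))))  →  (r (u (s) (s)))
2. (r (u (s) (s)))  →  (r (s))
normal form: (r (s))

size = 2


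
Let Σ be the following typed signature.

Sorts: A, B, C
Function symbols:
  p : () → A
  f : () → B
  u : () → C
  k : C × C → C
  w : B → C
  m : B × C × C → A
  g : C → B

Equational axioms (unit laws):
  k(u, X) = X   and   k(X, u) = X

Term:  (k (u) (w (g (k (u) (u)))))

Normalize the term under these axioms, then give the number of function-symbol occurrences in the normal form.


1. (k (u) (w (g (k (u) (u)))))  →  (w (g (k (u) (u))))
2. (w (g (k (u) (u))))  →  (w (g (u)))
normal form: (w (g (u)))

size = 3


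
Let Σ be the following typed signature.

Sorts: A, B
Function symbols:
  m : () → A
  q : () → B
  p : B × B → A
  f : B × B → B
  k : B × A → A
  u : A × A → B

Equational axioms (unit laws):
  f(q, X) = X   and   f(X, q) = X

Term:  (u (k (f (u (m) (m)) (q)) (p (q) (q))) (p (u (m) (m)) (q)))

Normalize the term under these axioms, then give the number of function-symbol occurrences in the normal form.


size = 13

1. (u (k (f (u (m) (m)) (q)) (p (q) (q))) (p (u (m) (m)) (q)))  →  (u (k (u (m) (m)) (p (q) (q))) (p (u (m) (m)) (q)))
normal form: (u (k (u (m) (m)) (p (q) (q))) (p (u (m) (m)) (q)))


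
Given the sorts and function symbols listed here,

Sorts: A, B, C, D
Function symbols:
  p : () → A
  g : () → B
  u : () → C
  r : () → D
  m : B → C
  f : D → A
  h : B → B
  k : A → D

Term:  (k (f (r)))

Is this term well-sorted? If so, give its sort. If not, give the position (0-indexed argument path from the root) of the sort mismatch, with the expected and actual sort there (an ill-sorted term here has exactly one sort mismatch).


    (r) : D
  (f (r)) : A
(k (f (r))) : D

well-sorted; sort = D


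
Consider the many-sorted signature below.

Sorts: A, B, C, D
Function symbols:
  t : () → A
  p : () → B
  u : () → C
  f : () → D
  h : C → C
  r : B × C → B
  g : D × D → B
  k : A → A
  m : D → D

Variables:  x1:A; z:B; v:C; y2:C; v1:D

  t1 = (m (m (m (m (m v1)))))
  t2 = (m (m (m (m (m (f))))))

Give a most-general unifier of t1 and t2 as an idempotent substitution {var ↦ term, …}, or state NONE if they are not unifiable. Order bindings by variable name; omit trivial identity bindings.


{v1 ↦ (f)}


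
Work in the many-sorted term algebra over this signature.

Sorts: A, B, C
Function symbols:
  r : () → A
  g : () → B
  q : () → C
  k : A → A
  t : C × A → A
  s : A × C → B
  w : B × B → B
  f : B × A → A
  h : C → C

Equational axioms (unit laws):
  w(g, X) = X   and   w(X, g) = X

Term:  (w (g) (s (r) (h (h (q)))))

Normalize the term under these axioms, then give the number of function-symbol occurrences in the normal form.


size = 5

1. (w (g) (s (r) (h (h (q)))))  →  (s (r) (h (h (q))))
normal form: (s (r) (h (h (q))))


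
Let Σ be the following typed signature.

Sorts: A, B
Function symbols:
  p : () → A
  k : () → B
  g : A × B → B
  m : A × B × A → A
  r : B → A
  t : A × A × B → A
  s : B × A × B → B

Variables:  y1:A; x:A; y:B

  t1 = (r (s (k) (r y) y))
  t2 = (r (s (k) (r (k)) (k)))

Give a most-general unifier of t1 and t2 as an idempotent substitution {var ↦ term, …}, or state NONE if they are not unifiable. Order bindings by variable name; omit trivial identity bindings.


{y ↦ (k)}


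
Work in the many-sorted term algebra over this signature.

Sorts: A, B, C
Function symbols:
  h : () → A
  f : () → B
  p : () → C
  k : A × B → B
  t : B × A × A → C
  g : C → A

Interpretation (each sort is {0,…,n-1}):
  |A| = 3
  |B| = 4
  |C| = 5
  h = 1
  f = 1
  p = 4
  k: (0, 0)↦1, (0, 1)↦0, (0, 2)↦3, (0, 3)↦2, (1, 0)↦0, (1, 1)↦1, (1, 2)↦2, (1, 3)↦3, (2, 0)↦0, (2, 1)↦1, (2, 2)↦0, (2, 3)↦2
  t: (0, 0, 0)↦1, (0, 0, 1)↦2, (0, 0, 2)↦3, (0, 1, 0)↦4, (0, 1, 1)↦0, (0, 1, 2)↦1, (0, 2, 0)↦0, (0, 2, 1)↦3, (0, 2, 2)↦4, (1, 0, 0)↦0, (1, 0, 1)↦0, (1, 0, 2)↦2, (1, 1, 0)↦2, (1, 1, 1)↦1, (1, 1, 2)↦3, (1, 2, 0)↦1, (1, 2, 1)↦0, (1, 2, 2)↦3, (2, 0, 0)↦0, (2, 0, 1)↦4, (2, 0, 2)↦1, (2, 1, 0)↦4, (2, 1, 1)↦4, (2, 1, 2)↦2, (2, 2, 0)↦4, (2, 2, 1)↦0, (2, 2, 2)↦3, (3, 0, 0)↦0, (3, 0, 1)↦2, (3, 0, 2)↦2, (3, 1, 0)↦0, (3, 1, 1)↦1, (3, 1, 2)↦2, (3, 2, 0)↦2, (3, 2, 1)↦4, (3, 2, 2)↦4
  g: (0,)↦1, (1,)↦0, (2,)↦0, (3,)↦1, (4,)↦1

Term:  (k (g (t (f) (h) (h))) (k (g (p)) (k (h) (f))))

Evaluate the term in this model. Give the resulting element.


  f = 1
  h = 1
  h = 1
  (t (f) (h) (h)) = t(1, 1, 1) = 1
  (g (t (f) (h) (h))) = g(1,) = 0
  p = 4
  (g (p)) = g(4,) = 1
  h = 1
  f = 1
  (k (h) (f)) = k(1, 1) = 1
  (k (g (p)) (k (h) (f))) = k(1, 1) = 1
  (k (g (t (f) (h) (h))) (k (g (p)) (k (h) (f)))) = k(0, 1) = 0

value = 0


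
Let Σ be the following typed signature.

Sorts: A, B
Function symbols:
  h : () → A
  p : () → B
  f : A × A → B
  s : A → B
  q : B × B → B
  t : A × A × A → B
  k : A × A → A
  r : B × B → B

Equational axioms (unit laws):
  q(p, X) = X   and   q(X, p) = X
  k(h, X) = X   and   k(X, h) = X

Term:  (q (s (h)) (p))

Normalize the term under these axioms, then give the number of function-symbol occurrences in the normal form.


1. (q (s (h)) (p))  →  (s (h))
normal form: (s (h))

size = 2


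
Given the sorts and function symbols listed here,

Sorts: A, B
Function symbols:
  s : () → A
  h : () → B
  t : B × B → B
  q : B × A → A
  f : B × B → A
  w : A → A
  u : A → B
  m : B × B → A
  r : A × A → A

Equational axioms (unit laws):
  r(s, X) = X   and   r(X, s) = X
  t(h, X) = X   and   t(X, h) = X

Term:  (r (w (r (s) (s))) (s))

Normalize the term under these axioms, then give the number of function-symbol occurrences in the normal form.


1. (r (w (r (s) (s))) (s))  →  (w (r (s) (s)))
2. (w (r (s) (s)))  →  (w (s))
normal form: (w (s))

size = 2


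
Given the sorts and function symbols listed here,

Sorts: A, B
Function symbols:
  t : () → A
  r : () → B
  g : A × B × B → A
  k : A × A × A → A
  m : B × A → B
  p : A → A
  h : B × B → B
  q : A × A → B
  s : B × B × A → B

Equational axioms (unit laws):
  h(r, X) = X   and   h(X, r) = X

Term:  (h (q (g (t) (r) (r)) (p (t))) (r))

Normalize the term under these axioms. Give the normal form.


1. (h (q (g (t) (r) (r)) (p (t))) (r))  →  (q (g (t) (r) (r)) (p (t)))

normal form = (q (g (t) (r) (r)) (p (t)))


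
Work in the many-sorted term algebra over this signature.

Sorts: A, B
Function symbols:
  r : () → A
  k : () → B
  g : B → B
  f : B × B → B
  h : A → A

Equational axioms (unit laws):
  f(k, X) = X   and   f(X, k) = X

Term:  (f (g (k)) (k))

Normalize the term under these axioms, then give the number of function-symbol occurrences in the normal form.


size = 2

1. (f (g (k)) (k))  →  (g (k))
normal form: (g (k))


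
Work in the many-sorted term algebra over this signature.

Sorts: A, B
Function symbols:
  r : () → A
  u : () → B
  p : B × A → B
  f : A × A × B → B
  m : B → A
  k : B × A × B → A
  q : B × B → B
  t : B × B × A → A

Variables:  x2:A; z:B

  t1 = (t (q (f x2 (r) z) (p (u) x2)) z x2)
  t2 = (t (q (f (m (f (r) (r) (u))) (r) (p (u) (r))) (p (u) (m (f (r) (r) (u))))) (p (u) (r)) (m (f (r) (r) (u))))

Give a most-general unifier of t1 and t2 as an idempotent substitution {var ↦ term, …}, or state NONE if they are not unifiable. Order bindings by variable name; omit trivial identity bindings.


{x2 ↦ (m (f (r) (r) (u))), z ↦ (p (u) (r))}


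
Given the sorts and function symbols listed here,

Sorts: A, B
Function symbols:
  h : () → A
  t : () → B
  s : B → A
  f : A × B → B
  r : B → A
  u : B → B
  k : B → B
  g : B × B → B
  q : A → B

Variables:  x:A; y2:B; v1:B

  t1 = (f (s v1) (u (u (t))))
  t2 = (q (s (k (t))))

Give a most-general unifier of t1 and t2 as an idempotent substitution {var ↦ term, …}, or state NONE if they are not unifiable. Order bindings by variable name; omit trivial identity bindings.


head clash or occurs-check failure — not unifiable

NONE (not unifiable)


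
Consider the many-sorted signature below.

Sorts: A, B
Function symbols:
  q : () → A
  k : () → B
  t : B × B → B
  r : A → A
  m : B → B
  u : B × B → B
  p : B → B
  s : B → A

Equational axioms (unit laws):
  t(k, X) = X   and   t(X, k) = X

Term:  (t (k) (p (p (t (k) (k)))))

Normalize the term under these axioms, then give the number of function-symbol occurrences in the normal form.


1. (t (k) (p (p (t (k) (k)))))  →  (p (p (t (k) (k))))
2. (p (p (t (k) (k))))  →  (p (p (k)))
normal form: (p (p (k)))

size = 3


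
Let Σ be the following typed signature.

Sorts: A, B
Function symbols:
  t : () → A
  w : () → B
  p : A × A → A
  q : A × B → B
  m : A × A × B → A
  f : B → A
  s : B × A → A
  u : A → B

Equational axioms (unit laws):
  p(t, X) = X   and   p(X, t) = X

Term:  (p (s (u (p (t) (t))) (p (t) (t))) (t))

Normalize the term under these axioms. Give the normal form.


1. (p (s (u (p (t) (t))) (p (t) (t))) (t))  →  (s (u (p (t) (t))) (p (t) (t)))
2. (s (u (p (t) (t))) (p (t) (t)))  →  (s (u (t)) (p (t) (t)))
3. (s (u (t)) (p (t) (t)))  →  (s (u (t)) (t))

normal form = (s (u (t)) (t))


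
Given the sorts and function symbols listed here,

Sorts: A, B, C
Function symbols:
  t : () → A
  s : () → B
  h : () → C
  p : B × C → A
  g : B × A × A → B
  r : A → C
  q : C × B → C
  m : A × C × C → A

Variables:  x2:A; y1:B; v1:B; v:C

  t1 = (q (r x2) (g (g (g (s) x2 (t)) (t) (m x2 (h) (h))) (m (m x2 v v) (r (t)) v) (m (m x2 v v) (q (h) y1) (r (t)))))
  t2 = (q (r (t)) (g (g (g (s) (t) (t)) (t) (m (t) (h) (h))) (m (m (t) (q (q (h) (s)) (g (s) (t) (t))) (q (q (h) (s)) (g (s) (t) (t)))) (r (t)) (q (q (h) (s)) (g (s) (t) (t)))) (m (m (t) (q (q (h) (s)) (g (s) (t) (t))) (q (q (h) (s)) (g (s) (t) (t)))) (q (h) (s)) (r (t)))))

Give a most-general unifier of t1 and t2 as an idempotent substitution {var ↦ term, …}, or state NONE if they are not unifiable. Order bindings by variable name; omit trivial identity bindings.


{v ↦ (q (q (h) (s)) (g (s) (t) (t))), x2 ↦ (t), y1 ↦ (s)}


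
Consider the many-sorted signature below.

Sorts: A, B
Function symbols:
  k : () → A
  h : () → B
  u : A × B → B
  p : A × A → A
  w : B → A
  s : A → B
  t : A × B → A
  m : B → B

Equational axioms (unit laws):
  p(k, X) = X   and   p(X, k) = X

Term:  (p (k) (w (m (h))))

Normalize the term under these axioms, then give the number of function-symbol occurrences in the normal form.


1. (p (k) (w (m (h))))  →  (w (m (h)))
normal form: (w (m (h)))

size = 3


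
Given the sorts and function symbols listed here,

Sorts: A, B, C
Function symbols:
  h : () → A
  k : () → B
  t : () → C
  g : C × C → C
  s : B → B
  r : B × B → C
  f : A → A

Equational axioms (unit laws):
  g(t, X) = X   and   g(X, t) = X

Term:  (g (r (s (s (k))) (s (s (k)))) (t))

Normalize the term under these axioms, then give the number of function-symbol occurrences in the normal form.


1. (g (r (s (s (k))) (s (s (k)))) (t))  →  (r (s (s (k))) (s (s (k))))
normal form: (r (s (s (k))) (s (s (k))))

size = 7


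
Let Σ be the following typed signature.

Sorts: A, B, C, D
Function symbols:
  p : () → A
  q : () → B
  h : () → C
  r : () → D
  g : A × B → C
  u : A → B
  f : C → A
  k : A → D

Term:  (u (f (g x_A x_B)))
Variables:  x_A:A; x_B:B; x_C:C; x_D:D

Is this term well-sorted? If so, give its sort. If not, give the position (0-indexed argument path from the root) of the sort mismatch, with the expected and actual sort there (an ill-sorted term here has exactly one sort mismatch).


well-sorted; sort = B

      x_A : A
      x_B : B
    (g x_A x_B) : C
  (f (g x_A x_B)) : A
(u (f (g x_A x_B))) : B


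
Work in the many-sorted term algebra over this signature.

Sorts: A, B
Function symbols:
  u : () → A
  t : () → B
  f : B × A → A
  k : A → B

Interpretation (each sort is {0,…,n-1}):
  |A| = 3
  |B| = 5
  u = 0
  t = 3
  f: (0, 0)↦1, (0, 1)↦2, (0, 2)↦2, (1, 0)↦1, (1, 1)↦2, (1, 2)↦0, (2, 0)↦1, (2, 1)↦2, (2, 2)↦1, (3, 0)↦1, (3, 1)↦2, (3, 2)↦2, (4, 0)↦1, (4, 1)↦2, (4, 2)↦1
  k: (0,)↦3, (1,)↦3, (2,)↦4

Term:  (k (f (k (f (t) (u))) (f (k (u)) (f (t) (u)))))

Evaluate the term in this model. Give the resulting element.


  t = 3
  u = 0
  (f (t) (u)) = f(3, 0) = 1
  (k (f (t) (u))) = k(1,) = 3
  u = 0
  (k (u)) = k(0,) = 3
  t = 3
  u = 0
  (f (t) (u)) = f(3, 0) = 1
  (f (k (u)) (f (t) (u))) = f(3, 1) = 2
  (f (k (f (t) (u))) (f (k (u)) (f (t) (u)))) = f(3, 2) = 2
  (k (f (k (f (t) (u))) (f (k (u)) (f (t) (u))))) = k(2,) = 4

value = 4


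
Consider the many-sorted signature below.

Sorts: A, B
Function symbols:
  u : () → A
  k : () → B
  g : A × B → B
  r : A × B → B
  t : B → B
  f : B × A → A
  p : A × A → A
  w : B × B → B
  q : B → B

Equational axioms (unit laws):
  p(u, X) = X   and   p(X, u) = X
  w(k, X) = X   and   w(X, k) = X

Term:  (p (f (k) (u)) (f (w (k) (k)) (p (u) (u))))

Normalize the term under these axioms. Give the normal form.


1. (p (f (k) (u)) (f (w (k) (k)) (p (u) (u))))  →  (p (f (k) (u)) (f (k) (p (u) (u))))
2. (p (f (k) (u)) (f (k) (p (u) (u))))  →  (p (f (k) (u)) (f (k) (u)))

normal form = (p (f (k) (u)) (f (k) (u)))


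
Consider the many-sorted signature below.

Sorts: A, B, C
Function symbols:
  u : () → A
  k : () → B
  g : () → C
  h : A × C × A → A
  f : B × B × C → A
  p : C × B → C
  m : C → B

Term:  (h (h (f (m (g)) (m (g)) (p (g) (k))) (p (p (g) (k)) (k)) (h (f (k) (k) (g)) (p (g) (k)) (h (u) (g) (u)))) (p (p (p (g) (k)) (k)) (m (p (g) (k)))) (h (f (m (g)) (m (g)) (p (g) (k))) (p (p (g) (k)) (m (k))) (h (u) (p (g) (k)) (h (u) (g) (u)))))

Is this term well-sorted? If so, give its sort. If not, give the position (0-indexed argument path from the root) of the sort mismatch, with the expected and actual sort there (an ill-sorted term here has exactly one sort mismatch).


        (g) : C
      (m (g)) : B
        (g) : C
      (m (g)) : B
        (g) : C
        (k) : B
      (p (g) (k)) : C
    (f (m (g)) (m (g)) (p (g) (k))) : A
        (g) : C
        (k) : B
      (p (g) (k)) : C
      (k) : B
    (p (p (g) (k)) (k)) : C
        (k) : B
        (k) : B
        (g) : C
      (f (k) (k) (g)) : A
        (g) : C
        (k) : B
      (p (g) (k)) : C
        (u) : A
        (g) : C
        (u) : A
      (h (u) (g) (u)) : A
    (h (f (k) (k) (g)) (p (g) (k)) (h (u) (g) (u))) : A
  (h (f (m (g)) (m (g)) (p (g) (k))) (p (p (g) (k)) (k)) (h (f (k) (k) (g)) (p (g) (k)) (h (u) (g) (u)))) : A
        (g) : C
        (k) : B
      (p (g) (k)) : C
      (k) : B
    (p (p (g) (k)) (k)) : C
        (g) : C
        (k) : B
      (p (g) (k)) : C
    (m (p (g) (k))) : B
  (p (p (p (g) (k)) (k)) (m (p (g) (k)))) : C
        (g) : C
      (m (g)) : B
        (g) : C
      (m (g)) : B
        (g) : C
        (k) : B
      (p (g) (k)) : C
    (f (m (g)) (m (g)) (p (g) (k))) : A
        (g) : C
        (k) : B
      (p (g) (k)) : C
        (k) : B
      (m (k)) : ✗ arg 0 at [2, 1, 1, 0] has sort B, expected C
      (u) : A
        (g) : C
        (k) : B
      (p (g) (k)) : C
        (u) : A
        (g) : C
        (u) : A
      (h (u) (g) (u)) : A
    (h (u) (p (g) (k)) (h (u) (g) (u))) : A

ill-sorted at position [2, 1, 1, 0]: expected C, got B


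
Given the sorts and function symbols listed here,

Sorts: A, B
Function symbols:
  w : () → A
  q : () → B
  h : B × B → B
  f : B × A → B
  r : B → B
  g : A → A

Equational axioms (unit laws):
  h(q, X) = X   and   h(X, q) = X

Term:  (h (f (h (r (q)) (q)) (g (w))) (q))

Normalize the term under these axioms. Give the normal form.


normal form = (f (r (q)) (g (w)))

1. (h (f (h (r (q)) (q)) (g (w))) (q))  →  (f (h (r (q)) (q)) (g (w)))
2. (f (h (r (q)) (q)) (g (w)))  →  (f (r (q)) (g (w)))


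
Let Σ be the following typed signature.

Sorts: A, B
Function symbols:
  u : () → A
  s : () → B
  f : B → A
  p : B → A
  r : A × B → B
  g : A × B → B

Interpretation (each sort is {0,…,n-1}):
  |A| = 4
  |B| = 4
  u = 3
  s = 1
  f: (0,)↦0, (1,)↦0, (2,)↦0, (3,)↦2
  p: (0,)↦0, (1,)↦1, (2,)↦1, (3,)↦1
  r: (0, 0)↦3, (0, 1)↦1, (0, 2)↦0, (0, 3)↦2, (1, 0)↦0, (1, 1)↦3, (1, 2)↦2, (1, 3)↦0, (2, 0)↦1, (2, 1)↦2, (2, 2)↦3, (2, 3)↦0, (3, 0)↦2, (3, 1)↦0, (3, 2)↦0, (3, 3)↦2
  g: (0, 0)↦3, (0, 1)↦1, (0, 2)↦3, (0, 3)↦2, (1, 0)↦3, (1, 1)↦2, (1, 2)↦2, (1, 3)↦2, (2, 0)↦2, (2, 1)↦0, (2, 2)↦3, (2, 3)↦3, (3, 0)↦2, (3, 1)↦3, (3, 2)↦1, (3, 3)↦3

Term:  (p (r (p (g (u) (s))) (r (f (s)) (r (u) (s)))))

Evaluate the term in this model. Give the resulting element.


value = 0

  u = 3
  s = 1
  (g (u) (s)) = g(3, 1) = 3
  (p (g (u) (s))) = p(3,) = 1
  s = 1
  (f (s)) = f(1,) = 0
  u = 3
  s = 1
  (r (u) (s)) = r(3, 1) = 0
  (r (f (s)) (r (u) (s))) = r(0, 0) = 3
  (r (p (g (u) (s))) (r (f (s)) (r (u) (s)))) = r(1, 3) = 0
  (p (r (p (g (u) (s))) (r (f (s)) (r (u) (s))))) = p(0,) = 0


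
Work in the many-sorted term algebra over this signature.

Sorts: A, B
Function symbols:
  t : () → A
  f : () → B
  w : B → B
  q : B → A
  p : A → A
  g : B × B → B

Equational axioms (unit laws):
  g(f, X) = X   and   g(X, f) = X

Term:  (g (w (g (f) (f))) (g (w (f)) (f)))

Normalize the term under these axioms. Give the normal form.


normal form = (g (w (f)) (w (f)))

1. (g (w (g (f) (f))) (g (w (f)) (f)))  →  (g (w (f)) (g (w (f)) (f)))
2. (g (w (f)) (g (w (f)) (f)))  →  (g (w (f)) (w (f)))


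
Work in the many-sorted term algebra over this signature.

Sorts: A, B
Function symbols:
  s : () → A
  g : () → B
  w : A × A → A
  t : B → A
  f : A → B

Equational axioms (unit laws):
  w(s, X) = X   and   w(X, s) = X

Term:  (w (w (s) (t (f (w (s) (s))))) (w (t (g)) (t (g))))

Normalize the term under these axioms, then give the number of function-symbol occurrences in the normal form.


1. (w (w (s) (t (f (w (s) (s))))) (w (t (g)) (t (g))))  →  (w (t (f (w (s) (s)))) (w (t (g)) (t (g))))
2. (w (t (f (w (s) (s)))) (w (t (g)) (t (g))))  →  (w (t (f (s))) (w (t (g)) (t (g))))
normal form: (w (t (f (s))) (w (t (g)) (t (g))))

size = 9


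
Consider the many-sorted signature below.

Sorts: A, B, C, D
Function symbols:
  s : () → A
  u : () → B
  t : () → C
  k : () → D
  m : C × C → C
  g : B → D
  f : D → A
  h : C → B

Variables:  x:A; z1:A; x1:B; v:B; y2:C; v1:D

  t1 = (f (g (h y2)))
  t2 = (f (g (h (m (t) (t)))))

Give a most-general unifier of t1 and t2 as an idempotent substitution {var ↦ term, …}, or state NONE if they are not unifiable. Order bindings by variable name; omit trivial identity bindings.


{y2 ↦ (m (t) (t))}


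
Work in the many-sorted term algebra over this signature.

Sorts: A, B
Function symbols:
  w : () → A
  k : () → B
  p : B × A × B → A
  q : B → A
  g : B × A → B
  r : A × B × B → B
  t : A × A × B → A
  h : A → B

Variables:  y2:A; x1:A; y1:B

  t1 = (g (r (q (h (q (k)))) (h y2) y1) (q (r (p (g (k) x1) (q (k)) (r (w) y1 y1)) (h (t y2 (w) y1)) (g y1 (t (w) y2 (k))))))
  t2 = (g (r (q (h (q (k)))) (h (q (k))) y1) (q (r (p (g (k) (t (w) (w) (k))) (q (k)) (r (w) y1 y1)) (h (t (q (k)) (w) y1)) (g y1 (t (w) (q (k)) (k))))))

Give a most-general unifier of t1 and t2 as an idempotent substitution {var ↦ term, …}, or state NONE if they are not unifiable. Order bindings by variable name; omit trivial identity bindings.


{x1 ↦ (t (w) (w) (k)), y2 ↦ (q (k))}


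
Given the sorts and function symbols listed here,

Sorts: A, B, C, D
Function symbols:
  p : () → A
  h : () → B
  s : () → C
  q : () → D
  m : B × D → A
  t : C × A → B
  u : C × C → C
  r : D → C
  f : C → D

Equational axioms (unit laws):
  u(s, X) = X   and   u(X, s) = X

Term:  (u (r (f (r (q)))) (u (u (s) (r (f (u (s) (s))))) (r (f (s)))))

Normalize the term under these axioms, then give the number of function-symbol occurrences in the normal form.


1. (u (r (f (r (q)))) (u (u (s) (r (f (u (s) (s))))) (r (f (s)))))  →  (u (r (f (r (q)))) (u (r (f (u (s) (s)))) (r (f (s)))))
2. (u (r (f (r (q)))) (u (r (f (u (s) (s)))) (r (f (s)))))  →  (u (r (f (r (q)))) (u (r (f (s))) (r (f (s)))))
normal form: (u (r (f (r (q)))) (u (r (f (s))) (r (f (s)))))

size = 12


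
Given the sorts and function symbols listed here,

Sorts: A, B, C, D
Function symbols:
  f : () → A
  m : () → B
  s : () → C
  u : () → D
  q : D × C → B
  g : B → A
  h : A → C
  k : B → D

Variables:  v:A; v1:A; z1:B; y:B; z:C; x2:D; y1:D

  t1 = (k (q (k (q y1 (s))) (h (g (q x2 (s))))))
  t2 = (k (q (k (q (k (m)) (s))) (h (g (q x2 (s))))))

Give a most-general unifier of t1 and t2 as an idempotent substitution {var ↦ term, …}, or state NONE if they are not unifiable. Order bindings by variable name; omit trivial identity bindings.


{y1 ↦ (k (m))}


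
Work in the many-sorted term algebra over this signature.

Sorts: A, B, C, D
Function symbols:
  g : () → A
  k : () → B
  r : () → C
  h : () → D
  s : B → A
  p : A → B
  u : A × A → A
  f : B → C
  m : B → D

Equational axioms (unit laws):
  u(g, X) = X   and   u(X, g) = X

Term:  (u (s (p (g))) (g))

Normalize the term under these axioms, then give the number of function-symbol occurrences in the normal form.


size = 3

1. (u (s (p (g))) (g))  →  (s (p (g)))
normal form: (s (p (g)))


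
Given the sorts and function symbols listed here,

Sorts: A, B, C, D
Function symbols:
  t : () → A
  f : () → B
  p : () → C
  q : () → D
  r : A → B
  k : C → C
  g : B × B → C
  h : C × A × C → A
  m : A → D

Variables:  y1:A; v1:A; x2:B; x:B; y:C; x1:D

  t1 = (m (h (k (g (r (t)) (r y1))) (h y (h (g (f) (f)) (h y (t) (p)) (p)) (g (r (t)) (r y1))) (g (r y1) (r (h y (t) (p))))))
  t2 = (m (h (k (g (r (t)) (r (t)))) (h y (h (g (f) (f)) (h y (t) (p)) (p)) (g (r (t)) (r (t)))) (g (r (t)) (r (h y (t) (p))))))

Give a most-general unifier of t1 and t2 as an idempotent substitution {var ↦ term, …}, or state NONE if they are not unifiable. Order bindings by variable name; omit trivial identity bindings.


{y1 ↦ (t)}


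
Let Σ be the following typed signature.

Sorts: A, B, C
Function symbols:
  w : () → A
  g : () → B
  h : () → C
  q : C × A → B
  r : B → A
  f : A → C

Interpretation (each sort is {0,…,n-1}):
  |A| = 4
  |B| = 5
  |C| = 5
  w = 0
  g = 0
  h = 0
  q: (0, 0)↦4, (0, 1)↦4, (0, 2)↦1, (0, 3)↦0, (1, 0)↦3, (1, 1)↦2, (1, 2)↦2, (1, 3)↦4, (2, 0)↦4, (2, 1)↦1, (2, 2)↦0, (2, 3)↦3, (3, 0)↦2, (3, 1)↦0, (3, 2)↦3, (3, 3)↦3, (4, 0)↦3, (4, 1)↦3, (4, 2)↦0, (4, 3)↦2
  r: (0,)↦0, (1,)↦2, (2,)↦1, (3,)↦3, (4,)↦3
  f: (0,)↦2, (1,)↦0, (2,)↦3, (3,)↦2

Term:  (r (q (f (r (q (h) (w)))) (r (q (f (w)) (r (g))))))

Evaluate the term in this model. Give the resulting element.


value = 3

  h = 0
  w = 0
  (q (h) (w)) = q(0, 0) = 4
  (r (q (h) (w))) = r(4,) = 3
  (f (r (q (h) (w)))) = f(3,) = 2
  w = 0
  (f (w)) = f(0,) = 2
  g = 0
  (r (g)) = r(0,) = 0
  (q (f (w)) (r (g))) = q(2, 0) = 4
  (r (q (f (w)) (r (g)))) = r(4,) = 3
  (q (f (r (q (h) (w)))) (r (q (f (w)) (r (g))))) = q(2, 3) = 3
  (r (q (f (r (q (h) (w)))) (r (q (f (w)) (r (g)))))) = r(3,) = 3


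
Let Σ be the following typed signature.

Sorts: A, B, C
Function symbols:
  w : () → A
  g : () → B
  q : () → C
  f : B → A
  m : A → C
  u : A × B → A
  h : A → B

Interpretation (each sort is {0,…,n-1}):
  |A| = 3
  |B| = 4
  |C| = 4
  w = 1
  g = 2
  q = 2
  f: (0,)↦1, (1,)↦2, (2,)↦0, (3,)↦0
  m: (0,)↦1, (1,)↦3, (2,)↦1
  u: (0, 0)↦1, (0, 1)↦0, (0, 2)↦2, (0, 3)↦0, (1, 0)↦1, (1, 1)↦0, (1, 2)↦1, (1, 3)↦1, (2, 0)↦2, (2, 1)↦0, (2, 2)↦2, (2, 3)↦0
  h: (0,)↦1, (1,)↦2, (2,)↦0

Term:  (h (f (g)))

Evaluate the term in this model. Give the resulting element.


  g = 2
  (f (g)) = f(2,) = 0
  (h (f (g))) = h(0,) = 1

value = 1


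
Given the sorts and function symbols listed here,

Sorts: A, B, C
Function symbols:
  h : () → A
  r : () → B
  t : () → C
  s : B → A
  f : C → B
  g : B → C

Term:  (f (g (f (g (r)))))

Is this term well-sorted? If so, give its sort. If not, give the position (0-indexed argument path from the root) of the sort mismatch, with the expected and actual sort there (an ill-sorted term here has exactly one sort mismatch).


well-sorted; sort = B

        (r) : B
      (g (r)) : C
    (f (g (r))) : B
  (g (f (g (r)))) : C
(f (g (f (g (r))))) : B


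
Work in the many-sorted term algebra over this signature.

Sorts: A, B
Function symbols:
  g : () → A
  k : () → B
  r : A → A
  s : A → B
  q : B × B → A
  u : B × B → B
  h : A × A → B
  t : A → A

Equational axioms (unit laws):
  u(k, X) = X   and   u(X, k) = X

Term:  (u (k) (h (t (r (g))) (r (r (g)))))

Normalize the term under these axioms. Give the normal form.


1. (u (k) (h (t (r (g))) (r (r (g)))))  →  (h (t (r (g))) (r (r (g))))

normal form = (h (t (r (g))) (r (r (g))))


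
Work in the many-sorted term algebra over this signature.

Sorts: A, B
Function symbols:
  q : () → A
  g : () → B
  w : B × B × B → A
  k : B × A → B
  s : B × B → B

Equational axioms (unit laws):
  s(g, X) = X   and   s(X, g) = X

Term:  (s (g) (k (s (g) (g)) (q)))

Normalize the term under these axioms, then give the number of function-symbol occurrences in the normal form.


size = 3

1. (s (g) (k (s (g) (g)) (q)))  →  (k (s (g) (g)) (q))
2. (k (s (g) (g)) (q))  →  (k (g) (q))
normal form: (k (g) (q))


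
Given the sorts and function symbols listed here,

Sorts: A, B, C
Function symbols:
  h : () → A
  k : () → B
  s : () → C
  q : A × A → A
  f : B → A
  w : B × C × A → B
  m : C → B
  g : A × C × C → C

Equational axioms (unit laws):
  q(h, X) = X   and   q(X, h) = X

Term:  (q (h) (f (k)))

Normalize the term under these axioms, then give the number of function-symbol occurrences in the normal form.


size = 2

1. (q (h) (f (k)))  →  (f (k))
normal form: (f (k))


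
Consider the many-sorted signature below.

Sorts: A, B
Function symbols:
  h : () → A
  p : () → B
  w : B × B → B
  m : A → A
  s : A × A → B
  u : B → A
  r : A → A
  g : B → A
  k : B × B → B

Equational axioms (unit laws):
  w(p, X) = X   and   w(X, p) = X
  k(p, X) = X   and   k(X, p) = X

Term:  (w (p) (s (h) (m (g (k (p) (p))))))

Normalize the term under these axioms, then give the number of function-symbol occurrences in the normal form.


size = 5

1. (w (p) (s (h) (m (g (k (p) (p))))))  →  (s (h) (m (g (k (p) (p)))))
2. (s (h) (m (g (k (p) (p)))))  →  (s (h) (m (g (p))))
normal form: (s (h) (m (g (p))))


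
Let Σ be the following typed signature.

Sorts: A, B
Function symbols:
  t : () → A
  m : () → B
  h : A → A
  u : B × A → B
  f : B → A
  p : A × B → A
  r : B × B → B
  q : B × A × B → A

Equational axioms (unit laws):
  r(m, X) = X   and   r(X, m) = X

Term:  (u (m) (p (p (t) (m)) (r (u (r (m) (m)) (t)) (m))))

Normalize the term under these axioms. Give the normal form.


1. (u (m) (p (p (t) (m)) (r (u (r (m) (m)) (t)) (m))))  →  (u (m) (p (p (t) (m)) (u (r (m) (m)) (t))))
2. (u (m) (p (p (t) (m)) (u (r (m) (m)) (t))))  →  (u (m) (p (p (t) (m)) (u (m) (t))))

normal form = (u (m) (p (p (t) (m)) (u (m) (t))))


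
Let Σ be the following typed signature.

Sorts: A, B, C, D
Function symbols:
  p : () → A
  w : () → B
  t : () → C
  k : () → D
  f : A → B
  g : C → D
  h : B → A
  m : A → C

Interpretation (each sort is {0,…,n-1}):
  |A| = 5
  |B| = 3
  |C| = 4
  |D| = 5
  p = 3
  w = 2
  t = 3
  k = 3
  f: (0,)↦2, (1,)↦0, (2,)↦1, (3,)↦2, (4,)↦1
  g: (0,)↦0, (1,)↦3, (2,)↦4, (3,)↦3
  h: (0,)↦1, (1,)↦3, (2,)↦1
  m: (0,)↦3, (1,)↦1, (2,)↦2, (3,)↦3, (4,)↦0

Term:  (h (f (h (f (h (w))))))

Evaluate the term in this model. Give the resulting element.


value = 1

  w = 2
  (h (w)) = h(2,) = 1
  (f (h (w))) = f(1,) = 0
  (h (f (h (w)))) = h(0,) = 1
  (f (h (f (h (w))))) = f(1,) = 0
  (h (f (h (f (h (w)))))) = h(0,) = 1


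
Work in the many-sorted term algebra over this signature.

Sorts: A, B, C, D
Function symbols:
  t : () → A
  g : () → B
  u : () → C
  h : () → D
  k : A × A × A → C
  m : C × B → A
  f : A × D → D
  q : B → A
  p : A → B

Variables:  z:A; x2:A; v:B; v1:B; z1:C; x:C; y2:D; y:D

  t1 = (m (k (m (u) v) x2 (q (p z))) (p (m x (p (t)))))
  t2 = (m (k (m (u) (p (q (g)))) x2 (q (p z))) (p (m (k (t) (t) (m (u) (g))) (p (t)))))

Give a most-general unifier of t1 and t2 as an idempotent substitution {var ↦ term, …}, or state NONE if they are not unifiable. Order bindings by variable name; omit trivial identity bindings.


{v ↦ (p (q (g))), x ↦ (k (t) (t) (m (u) (g)))}


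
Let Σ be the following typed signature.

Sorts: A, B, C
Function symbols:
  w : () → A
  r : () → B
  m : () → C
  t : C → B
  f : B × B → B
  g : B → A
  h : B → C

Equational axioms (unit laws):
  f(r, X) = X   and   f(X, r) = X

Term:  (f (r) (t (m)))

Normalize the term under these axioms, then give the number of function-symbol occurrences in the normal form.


1. (f (r) (t (m)))  →  (t (m))
normal form: (t (m))

size = 2


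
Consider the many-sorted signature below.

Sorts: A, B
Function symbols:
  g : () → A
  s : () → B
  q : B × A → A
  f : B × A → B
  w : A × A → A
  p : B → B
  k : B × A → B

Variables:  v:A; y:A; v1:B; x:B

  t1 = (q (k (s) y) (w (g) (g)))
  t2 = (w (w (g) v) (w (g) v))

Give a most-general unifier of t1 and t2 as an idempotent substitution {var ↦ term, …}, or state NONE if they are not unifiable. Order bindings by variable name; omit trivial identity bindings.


NONE (not unifiable)

head clash or occurs-check failure — not unifiable


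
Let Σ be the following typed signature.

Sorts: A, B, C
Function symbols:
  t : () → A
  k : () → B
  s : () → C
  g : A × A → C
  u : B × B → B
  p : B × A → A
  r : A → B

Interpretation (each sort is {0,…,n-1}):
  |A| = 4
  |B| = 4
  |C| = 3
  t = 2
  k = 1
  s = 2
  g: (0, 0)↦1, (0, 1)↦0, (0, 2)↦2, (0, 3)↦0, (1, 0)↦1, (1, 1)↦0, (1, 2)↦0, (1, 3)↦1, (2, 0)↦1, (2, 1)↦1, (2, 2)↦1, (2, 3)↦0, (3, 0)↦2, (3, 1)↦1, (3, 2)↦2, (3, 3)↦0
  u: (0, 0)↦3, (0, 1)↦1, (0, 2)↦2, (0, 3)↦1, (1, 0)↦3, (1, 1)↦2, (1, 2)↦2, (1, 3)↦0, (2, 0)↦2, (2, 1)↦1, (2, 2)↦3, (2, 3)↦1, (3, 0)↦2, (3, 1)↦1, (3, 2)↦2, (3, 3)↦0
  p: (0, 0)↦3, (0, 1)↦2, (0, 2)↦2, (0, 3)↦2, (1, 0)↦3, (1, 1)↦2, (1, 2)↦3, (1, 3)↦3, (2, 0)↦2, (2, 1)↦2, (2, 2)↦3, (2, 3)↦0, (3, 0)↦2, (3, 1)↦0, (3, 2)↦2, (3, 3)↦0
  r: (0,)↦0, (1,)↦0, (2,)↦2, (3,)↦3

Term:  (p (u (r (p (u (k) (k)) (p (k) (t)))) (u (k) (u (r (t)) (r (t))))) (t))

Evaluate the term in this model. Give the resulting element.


value = 2

  k = 1
  k = 1
  (u (k) (k)) = u(1, 1) = 2
  k = 1
  t = 2
  (p (k) (t)) = p(1, 2) = 3
  (p (u (k) (k)) (p (k) (t))) = p(2, 3) = 0
  (r (p (u (k) (k)) (p (k) (t)))) = r(0,) = 0
  k = 1
  t = 2
  (r (t)) = r(2,) = 2
  t = 2
  (r (t)) = r(2,) = 2
  (u (r (t)) (r (t))) = u(2, 2) = 3
  (u (k) (u (r (t)) (r (t)))) = u(1, 3) = 0
  (u (r (p (u (k) (k)) (p (k) (t)))) (u (k) (u (r (t)) (r (t))))) = u(0, 0) = 3
  t = 2
  (p (u (r (p (u (k) (k)) (p (k) (t)))) (u (k) (u (r (t)) (r (t))))) (t)) = p(3, 2) = 2


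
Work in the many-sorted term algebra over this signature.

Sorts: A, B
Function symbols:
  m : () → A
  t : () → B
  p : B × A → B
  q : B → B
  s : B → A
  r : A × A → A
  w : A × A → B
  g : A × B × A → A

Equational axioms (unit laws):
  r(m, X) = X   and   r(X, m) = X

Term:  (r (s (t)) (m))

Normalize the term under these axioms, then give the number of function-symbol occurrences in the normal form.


size = 2

1. (r (s (t)) (m))  →  (s (t))
normal form: (s (t))


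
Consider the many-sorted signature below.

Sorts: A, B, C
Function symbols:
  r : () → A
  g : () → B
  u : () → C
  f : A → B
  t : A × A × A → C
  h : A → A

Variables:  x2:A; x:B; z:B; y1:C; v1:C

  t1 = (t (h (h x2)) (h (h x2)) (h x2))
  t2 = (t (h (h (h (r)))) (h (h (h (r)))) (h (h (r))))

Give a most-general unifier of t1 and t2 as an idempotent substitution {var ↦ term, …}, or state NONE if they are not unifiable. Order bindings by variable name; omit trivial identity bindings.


{x2 ↦ (h (r))}


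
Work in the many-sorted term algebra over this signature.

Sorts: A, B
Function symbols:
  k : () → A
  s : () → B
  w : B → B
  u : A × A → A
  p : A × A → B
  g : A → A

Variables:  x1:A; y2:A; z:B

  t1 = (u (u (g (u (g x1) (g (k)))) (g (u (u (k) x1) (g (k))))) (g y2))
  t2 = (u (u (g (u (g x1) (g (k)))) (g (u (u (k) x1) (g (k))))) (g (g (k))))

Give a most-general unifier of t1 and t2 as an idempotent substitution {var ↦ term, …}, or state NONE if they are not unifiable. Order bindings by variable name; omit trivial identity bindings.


{y2 ↦ (g (k))}


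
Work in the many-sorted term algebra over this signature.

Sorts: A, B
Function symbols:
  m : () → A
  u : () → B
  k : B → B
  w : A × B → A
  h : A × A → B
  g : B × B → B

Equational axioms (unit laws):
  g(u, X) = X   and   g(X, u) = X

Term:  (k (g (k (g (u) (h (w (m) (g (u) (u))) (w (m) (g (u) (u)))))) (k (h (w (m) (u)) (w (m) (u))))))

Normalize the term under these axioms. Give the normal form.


1. (k (g (k (g (u) (h (w (m) (g (u) (u))) (w (m) (g (u) (u)))))) (k (h (w (m) (u)) (w (m) (u))))))  →  (k (g (k (h (w (m) (g (u) (u))) (w (m) (g (u) (u))))) (k (h (w (m) (u)) (w (m) (u))))))
2. (k (g (k (h (w (m) (g (u) (u))) (w (m) (g (u) (u))))) (k (h (w (m) (u)) (w (m) (u))))))  →  (k (g (k (h (w (m) (u)) (w (m) (g (u) (u))))) (k (h (w (m) (u)) (w (m) (u))))))
3. (k (g (k (h (w (m) (u)) (w (m) (g (u) (u))))) (k (h (w (m) (u)) (w (m) (u))))))  →  (k (g (k (h (w (m) (u)) (w (m) (u)))) (k (h (w (m) (u)) (w (m) (u))))))

normal form = (k (g (k (h (w (m) (u)) (w (m) (u)))) (k (h (w (m) (u)) (w (m) (u))))))


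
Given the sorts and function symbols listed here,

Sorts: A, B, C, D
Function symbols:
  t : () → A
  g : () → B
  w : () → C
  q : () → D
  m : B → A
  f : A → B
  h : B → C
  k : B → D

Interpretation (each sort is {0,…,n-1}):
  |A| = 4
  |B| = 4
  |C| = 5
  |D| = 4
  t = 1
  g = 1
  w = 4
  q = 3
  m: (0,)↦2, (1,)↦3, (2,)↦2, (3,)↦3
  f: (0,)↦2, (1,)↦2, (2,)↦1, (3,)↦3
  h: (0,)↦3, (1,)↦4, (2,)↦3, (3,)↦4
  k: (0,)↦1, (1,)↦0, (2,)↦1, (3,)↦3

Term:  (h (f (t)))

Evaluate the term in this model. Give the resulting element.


  t = 1
  (f (t)) = f(1,) = 2
  (h (f (t))) = h(2,) = 3

value = 3


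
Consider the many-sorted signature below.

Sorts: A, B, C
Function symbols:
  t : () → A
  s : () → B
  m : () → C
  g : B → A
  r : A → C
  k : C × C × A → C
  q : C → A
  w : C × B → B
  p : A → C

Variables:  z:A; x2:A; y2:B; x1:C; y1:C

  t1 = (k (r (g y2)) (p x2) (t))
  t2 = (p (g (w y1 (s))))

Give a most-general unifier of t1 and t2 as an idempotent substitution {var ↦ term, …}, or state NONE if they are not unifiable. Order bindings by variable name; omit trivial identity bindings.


head clash or occurs-check failure — not unifiable

NONE (not unifiable)


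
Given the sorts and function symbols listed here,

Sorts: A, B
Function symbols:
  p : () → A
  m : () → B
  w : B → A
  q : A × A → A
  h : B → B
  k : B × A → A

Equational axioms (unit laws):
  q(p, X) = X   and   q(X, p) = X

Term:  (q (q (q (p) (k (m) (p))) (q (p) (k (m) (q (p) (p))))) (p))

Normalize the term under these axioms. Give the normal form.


normal form = (q (k (m) (p)) (k (m) (p)))

1. (q (q (q (p) (k (m) (p))) (q (p) (k (m) (q (p) (p))))) (p))  →  (q (q (p) (k (m) (p))) (q (p) (k (m) (q (p) (p)))))
2. (q (q (p) (k (m) (p))) (q (p) (k (m) (q (p) (p)))))  →  (q (k (m) (p)) (q (p) (k (m) (q (p) (p)))))
3. (q (k (m) (p)) (q (p) (k (m) (q (p) (p)))))  →  (q (k (m) (p)) (k (m) (q (p) (p))))
4. (q (k (m) (p)) (k (m) (q (p) (p))))  →  (q (k (m) (p)) (k (m) (p)))


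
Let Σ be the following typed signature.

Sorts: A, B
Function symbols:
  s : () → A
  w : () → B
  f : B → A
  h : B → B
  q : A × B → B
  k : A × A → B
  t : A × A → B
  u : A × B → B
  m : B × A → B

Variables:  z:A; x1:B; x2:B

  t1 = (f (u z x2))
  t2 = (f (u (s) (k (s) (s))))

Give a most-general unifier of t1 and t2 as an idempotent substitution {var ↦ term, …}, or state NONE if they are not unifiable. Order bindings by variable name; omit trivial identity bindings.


{x2 ↦ (k (s) (s)), z ↦ (s)}


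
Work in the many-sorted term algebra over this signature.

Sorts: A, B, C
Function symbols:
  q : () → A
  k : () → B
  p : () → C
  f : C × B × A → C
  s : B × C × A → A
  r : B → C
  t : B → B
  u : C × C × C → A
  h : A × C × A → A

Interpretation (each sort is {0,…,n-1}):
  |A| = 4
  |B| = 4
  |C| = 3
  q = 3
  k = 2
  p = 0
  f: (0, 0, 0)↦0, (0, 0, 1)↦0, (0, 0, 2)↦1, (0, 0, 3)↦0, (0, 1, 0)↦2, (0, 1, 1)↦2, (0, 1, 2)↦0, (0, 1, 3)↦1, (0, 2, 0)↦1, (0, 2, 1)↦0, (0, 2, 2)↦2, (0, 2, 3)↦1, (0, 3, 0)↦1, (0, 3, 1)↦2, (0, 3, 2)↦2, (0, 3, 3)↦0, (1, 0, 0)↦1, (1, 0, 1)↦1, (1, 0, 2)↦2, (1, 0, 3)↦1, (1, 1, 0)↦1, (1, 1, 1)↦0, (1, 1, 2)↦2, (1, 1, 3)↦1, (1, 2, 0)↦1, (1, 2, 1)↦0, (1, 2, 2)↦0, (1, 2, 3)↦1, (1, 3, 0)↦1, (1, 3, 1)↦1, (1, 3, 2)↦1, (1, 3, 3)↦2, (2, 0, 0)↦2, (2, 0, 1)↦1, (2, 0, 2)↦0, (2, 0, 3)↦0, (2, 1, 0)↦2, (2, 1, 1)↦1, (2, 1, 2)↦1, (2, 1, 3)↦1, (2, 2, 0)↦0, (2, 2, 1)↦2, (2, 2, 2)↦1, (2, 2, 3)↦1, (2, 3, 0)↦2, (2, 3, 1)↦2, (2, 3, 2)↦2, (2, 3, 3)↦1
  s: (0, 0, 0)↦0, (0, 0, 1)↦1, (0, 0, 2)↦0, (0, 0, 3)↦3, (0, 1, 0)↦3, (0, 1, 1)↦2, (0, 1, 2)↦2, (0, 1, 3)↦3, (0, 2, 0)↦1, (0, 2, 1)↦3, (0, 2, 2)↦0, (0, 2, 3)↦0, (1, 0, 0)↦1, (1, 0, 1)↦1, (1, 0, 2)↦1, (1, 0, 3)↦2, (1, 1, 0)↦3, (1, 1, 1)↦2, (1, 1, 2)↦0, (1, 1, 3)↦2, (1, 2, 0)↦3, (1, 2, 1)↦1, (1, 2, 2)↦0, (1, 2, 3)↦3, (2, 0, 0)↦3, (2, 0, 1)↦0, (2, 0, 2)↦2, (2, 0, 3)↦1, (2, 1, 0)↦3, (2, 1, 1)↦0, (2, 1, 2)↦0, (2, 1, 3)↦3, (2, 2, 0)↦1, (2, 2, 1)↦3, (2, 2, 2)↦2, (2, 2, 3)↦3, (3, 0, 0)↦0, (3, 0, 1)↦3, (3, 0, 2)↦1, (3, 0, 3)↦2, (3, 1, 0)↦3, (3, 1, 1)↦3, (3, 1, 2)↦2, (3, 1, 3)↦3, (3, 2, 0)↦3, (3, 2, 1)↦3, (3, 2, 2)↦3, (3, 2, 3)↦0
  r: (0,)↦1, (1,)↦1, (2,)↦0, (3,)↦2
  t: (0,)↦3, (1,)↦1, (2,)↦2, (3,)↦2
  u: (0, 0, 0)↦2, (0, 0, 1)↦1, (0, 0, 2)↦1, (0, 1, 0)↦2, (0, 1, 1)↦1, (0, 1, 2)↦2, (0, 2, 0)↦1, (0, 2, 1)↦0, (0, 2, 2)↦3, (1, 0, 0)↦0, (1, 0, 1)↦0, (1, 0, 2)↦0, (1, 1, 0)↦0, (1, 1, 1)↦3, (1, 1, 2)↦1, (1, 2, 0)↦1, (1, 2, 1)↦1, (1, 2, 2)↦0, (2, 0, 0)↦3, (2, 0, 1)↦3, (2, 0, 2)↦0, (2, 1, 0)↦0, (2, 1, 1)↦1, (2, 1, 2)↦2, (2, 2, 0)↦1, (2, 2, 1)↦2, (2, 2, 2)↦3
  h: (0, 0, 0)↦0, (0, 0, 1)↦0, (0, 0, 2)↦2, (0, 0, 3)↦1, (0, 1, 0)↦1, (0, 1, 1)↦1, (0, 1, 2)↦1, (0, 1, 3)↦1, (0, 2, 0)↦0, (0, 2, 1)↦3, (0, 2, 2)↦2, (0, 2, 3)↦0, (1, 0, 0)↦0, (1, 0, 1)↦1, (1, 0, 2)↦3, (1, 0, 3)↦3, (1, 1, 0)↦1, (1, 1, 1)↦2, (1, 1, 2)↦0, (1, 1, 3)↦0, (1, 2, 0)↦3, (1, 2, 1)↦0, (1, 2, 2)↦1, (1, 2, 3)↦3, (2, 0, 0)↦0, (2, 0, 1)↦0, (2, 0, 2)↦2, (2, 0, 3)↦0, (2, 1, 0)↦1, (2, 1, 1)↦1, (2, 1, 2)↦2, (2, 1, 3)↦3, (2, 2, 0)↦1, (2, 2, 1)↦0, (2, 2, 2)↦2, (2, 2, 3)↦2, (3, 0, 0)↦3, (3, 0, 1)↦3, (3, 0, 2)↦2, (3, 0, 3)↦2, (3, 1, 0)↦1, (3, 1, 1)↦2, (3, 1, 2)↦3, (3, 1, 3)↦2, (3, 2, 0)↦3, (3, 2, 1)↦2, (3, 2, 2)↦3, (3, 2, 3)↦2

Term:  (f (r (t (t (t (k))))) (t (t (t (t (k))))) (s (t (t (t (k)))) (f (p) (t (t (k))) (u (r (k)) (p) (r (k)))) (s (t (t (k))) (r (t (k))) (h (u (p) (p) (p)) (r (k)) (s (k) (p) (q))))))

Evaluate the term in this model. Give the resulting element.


value = 1

  k = 2
  (t (k)) = t(2,) = 2
  (t (t (k))) = t(2,) = 2
  (t (t (t (k)))) = t(2,) = 2
  (r (t (t (t (k))))) = r(2,) = 0
  k = 2
  (t (k)) = t(2,) = 2
  (t (t (k))) = t(2,) = 2
  (t (t (t (k)))) = t(2,) = 2
  (t (t (t (t (k))))) = t(2,) = 2
  k = 2
  (t (k)) = t(2,) = 2
  (t (t (k))) = t(2,) = 2
  (t (t (t (k)))) = t(2,) = 2
  p = 0
  k = 2
  (t (k)) = t(2,) = 2
  (t (t (k))) = t(2,) = 2
  k = 2
  (r (k)) = r(2,) = 0
  p = 0
  k = 2
  (r (k)) = r(2,) = 0
  (u (r (k)) (p) (r (k))) = u(0, 0, 0) = 2
  (f (p) (t (t (k))) (u (r (k)) (p) (r (k)))) = f(0, 2, 2) = 2
  k = 2
  (t (k)) = t(2,) = 2
  (t (t (k))) = t(2,) = 2
  k = 2
  (t (k)) = t(2,) = 2
  (r (t (k))) = r(2,) = 0
  p = 0
  p = 0
  p = 0
  (u (p) (p) (p)) = u(0, 0, 0) = 2
  k = 2
  (r (k)) = r(2,) = 0
  k = 2
  p = 0
  q = 3
  (s (k) (p) (q)) = s(2, 0, 3) = 1
  (h (u (p) (p) (p)) (r (k)) (s (k) (p) (q))) = h(2, 0, 1) = 0
  (s (t (t (k))) (r (t (k))) (h (u (p) (p) (p)) (r (k)) (s (k) (p) (q)))) = s(2, 0, 0) = 3
  (s (t (t (t (k)))) (f (p) (t (t (k))) (u (r (k)) (p) (r (k)))) (s (t (t (k))) (r (t (k))) (h (u (p) (p) (p)) (r (k)) (s (k) (p) (q))))) = s(2, 2, 3) = 3
  (f (r (t (t (t (k))))) (t (t (t (t (k))))) (s (t (t (t (k)))) (f (p) (t (t (k))) (u (r (k)) (p) (r (k)))) (s (t (t (k))) (r (t (k))) (h (u (p) (p) (p)) (r (k)) (s (k) (p) (q)))))) = f(0, 2, 3) = 1
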